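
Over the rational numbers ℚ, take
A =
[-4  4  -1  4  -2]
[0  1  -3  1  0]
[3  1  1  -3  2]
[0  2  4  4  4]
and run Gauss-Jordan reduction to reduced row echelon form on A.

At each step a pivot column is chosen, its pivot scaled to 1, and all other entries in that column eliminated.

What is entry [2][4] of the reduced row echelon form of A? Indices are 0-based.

M[2][4] = 34/129

[1] R0 /= -4  ⇒  (1, -1, 1/4, -1, 1/2)
     R2 -= 3·R0  ⇒  (0, 4, 1/4, 0, 1/2)
[2] R1 /= 1  ⇒  (0, 1, -3, 1, 0)
     R0 -= -1·R1  ⇒  (1, 0, -11/4, 0, 1/2)
     R2 -= 4·R1  ⇒  (0, 0, 49/4, -4, 1/2)
     R3 -= 2·R1  ⇒  (0, 0, 10, 2, 4)
[3] R2 /= 49/4  ⇒  (0, 0, 1, -16/49, 2/49)
     R0 -= -11/4·R2  ⇒  (1, 0, 0, -44/49, 30/49)
     R1 -= -3·R2  ⇒  (0, 1, 0, 1/49, 6/49)
     R3 -= 10·R2  ⇒  (0, 0, 0, 258/49, 176/49)
[4] R3 /= 258/49  ⇒  (0, 0, 0, 1, 88/129)
     R0 -= -44/49·R3  ⇒  (1, 0, 0, 0, 158/129)
     R1 -= 1/49·R3  ⇒  (0, 1, 0, 0, 14/129)
     R2 -= -16/49·R3  ⇒  (0, 0, 1, 0, 34/129)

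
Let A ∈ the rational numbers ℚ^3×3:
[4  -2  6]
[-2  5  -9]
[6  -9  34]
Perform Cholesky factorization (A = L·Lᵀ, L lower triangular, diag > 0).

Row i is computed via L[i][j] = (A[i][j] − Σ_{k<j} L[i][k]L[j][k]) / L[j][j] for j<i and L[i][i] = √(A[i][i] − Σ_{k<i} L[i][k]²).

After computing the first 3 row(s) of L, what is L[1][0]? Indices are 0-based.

L[1][0] = -1

Step 1: L[0][0] = √(4) = 2.
  L[1][0] = (-2) / L[0][0] = -1.
Step 2: L[1][1] = √(4) = 2.
  L[2][0] = (6) / L[0][0] = 3.
  L[2][1] = (-6) / L[1][1] = -3.
Step 3: L[2][2] = √(16) = 4.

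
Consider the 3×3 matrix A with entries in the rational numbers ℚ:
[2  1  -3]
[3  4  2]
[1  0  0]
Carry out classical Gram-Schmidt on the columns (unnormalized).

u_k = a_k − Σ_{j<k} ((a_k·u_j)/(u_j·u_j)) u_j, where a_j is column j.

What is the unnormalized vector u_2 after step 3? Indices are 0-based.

Step 1: u_0 = a_0 = (2, 3, 1).
Step 2: u_1 = a_1 − (1)·u_0 = (-1, 1, -1).
Step 3: u_2 = a_2 − (0)·u_0 − (5/3)·u_1 = (-4/3, 1/3, 5/3).

u_2 = (-4/3, 1/3, 5/3)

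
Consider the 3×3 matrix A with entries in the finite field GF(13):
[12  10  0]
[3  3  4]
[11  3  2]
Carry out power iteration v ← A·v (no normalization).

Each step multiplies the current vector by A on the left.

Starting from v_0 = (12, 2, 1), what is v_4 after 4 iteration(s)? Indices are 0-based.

v_4 = (7, 5, 6)

v_0 = (12, 2, 1).
v_1 = A·v_0 = (8, 7, 10).
v_2 = A·v_1 = (10, 7, 12).
v_3 = A·v_2 = (8, 8, 12).
v_4 = A·v_3 = (7, 5, 6).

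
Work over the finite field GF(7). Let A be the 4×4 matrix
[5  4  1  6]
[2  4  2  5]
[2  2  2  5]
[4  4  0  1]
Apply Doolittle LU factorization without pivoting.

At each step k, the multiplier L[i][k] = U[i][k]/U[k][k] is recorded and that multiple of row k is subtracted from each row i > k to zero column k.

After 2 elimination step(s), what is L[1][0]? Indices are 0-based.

[col 0] pivot 5
  R1 -= 6*R0 → (0, 1, 3, 4)  (L[1][0] := 6)
  R2 -= 6*R0 → (0, 6, 3, 4)  (L[2][0] := 6)
  R3 -= 5*R0 → (0, 5, 2, 6)  (L[3][0] := 5)
[col 1] pivot 1
  R2 -= 6*R1 → (0, 0, 6, 1)  (L[2][1] := 6)
  R3 -= 5*R1 → (0, 0, 1, 0)  (L[3][1] := 5)

L[1][0] = 6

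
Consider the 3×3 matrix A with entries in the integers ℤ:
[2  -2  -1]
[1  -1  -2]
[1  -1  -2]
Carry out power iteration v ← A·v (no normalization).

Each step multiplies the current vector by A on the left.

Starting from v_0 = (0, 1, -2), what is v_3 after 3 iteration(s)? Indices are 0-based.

v_3 = (9, 18, 18)

v_0 = (0, 1, -2).
v_1 = A·v_0 = (0, 3, 3).
v_2 = A·v_1 = (-9, -9, -9).
v_3 = A·v_2 = (9, 18, 18).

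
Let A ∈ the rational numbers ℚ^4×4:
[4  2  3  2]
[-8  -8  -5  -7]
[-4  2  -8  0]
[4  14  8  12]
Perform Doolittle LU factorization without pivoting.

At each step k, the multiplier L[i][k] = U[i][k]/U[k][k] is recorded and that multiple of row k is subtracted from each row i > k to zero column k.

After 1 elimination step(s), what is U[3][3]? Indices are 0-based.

Step 1: pivot at (0,0) is 4.
  row1 ← row1 − (-2)·row0  ⇒  L[1][0]=-2, U row1=(0, -4, 1, -3)
  row2 ← row2 − (-1)·row0  ⇒  L[2][0]=-1, U row2=(0, 4, -5, 2)
  row3 ← row3 − (1)·row0  ⇒  L[3][0]=1, U row3=(0, 12, 5, 10)

U[3][3] = 10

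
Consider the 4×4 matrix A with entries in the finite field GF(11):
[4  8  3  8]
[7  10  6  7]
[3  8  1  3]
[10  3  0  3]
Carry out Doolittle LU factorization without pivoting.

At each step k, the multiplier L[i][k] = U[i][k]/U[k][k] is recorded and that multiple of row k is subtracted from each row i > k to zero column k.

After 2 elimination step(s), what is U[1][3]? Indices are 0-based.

Step 1: pivot at (0,0) is 4.
  row1 ← row1 − (10)·row0  ⇒  L[1][0]=10, U row1=(0, 7, 9, 4)
  row2 ← row2 − (9)·row0  ⇒  L[2][0]=9, U row2=(0, 2, 7, 8)
  row3 ← row3 − (8)·row0  ⇒  L[3][0]=8, U row3=(0, 5, 9, 5)
Step 2: pivot at (1,1) is 7.
  row2 ← row2 − (5)·row1  ⇒  L[2][1]=5, U row2=(0, 0, 6, 10)
  row3 ← row3 − (7)·row1  ⇒  L[3][1]=7, U row3=(0, 0, 1, 10)

U[1][3] = 4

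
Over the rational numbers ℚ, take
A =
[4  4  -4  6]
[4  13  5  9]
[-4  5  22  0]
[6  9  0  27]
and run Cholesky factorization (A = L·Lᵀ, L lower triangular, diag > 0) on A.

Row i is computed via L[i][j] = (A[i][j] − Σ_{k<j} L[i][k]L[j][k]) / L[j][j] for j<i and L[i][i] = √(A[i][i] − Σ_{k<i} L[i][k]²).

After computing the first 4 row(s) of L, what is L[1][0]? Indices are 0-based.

Step 1: L[0][0] = √(4) = 2.
  L[1][0] = (4) / L[0][0] = 2.
Step 2: L[1][1] = √(9) = 3.
  L[2][0] = (-4) / L[0][0] = -2.
  L[2][1] = (9) / L[1][1] = 3.
Step 3: L[2][2] = √(9) = 3.
  L[3][0] = (6) / L[0][0] = 3.
  L[3][1] = (3) / L[1][1] = 1.
  L[3][2] = (3) / L[2][2] = 1.
Step 4: L[3][3] = √(16) = 4.

L[1][0] = 2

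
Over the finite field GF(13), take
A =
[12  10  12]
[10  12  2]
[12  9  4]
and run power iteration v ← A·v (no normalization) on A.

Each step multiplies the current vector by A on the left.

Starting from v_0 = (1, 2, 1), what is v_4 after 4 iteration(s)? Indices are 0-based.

v_4 = (9, 5, 6)

v_0 = (1, 2, 1).
v_1 = A·v_0 = (5, 10, 8).
v_2 = A·v_1 = (9, 4, 0).
v_3 = A·v_2 = (5, 8, 1).
v_4 = A·v_3 = (9, 5, 6).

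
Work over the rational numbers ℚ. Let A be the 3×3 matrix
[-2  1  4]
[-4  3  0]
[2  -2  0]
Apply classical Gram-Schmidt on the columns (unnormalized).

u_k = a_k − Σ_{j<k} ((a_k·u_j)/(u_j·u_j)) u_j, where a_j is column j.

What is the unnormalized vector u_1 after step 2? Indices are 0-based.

u_1 = (-1/2, 0, -1/2)

Step 1: u_0 = a_0 = (-2, -4, 2).
Step 2: u_1 = a_1 − (-3/4)·u_0 = (-1/2, 0, -1/2).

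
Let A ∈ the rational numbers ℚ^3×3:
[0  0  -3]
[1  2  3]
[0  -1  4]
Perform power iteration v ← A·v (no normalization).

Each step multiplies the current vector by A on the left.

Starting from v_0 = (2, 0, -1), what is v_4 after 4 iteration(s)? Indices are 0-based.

v_4 = (147, -212, -141)

v_0 = (2, 0, -1).
v_1 = A·v_0 = (3, -1, -4).
v_2 = A·v_1 = (12, -11, -15).
v_3 = A·v_2 = (45, -55, -49).
v_4 = A·v_3 = (147, -212, -141).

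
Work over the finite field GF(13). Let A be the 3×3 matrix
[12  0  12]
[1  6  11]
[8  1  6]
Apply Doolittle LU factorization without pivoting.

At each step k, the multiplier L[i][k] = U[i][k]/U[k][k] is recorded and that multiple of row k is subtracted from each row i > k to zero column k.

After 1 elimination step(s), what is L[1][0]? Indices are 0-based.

Step 1: pivot at (0,0) is 12.
  row1 ← row1 − (12)·row0  ⇒  L[1][0]=12, U row1=(0, 6, 10)
  row2 ← row2 − (5)·row0  ⇒  L[2][0]=5, U row2=(0, 1, 11)

L[1][0] = 12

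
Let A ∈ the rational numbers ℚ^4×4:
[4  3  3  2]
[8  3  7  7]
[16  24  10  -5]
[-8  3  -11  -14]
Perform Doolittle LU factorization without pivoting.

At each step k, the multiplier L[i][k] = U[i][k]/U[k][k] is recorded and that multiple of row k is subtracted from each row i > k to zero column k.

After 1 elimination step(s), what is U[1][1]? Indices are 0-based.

[col 0] pivot 4
  R1 -= 2*R0 → (0, -3, 1, 3)  (L[1][0] := 2)
  R2 -= 4*R0 → (0, 12, -2, -13)  (L[2][0] := 4)
  R3 -= -2*R0 → (0, 9, -5, -10)  (L[3][0] := -2)

U[1][1] = -3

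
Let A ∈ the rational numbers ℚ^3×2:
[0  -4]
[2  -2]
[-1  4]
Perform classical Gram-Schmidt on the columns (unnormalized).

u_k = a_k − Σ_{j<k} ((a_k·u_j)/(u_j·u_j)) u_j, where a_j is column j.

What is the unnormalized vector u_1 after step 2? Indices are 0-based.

Step 1: u_0 = a_0 = (0, 2, -1).
Step 2: u_1 = a_1 − (-8/5)·u_0 = (-4, 6/5, 12/5).

u_1 = (-4, 6/5, 12/5)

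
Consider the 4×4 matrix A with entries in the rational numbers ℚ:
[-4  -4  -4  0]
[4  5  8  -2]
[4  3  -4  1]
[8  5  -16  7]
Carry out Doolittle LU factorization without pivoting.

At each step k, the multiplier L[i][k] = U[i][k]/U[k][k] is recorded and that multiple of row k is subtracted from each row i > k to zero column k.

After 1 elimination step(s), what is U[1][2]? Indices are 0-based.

[col 0] pivot -4
  R1 -= -1*R0 → (0, 1, 4, -2)  (L[1][0] := -1)
  R2 -= -1*R0 → (0, -1, -8, 1)  (L[2][0] := -1)
  R3 -= -2*R0 → (0, -3, -24, 7)  (L[3][0] := -2)

U[1][2] = 4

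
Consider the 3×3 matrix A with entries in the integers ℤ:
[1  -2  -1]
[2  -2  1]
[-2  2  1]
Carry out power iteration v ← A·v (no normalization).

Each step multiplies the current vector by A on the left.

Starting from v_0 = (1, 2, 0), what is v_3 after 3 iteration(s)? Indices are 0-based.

v_3 = (-5, 2, 6)

v_0 = (1, 2, 0).
v_1 = A·v_0 = (-3, -2, 2).
v_2 = A·v_1 = (-1, 0, 4).
v_3 = A·v_2 = (-5, 2, 6).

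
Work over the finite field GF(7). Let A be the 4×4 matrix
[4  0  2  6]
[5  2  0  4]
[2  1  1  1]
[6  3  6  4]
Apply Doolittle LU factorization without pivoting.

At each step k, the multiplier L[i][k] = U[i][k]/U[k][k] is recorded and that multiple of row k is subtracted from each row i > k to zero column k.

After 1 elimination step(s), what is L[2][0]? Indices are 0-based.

k=0: U[0][0]=4
  eliminate (1,0): mult=3, new row 1: (0, 2, 1, 0); set L[1][0]=3
  eliminate (2,0): mult=4, new row 2: (0, 1, 0, 5); set L[2][0]=4
  eliminate (3,0): mult=5, new row 3: (0, 3, 3, 2); set L[3][0]=5

L[2][0] = 4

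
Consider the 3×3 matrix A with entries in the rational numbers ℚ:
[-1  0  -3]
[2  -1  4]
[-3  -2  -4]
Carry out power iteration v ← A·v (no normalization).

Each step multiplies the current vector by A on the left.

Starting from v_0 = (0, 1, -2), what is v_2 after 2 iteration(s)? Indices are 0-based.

v_2 = (-24, 45, -24)

v_0 = (0, 1, -2).
v_1 = A·v_0 = (6, -9, 6).
v_2 = A·v_1 = (-24, 45, -24).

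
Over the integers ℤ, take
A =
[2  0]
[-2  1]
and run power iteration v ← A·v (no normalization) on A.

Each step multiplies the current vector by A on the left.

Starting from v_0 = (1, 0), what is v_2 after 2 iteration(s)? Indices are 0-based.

v_0 = (1, 0).
v_1 = A·v_0 = (2, -2).
v_2 = A·v_1 = (4, -6).

v_2 = (4, -6)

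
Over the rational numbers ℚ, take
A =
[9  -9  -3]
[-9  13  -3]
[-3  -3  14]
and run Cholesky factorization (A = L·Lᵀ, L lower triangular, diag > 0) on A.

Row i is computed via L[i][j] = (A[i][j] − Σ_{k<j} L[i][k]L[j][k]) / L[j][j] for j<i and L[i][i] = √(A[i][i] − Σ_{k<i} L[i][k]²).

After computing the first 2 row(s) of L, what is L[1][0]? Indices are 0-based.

Step 1: L[0][0] = √(9) = 3.
  L[1][0] = (-9) / L[0][0] = -3.
Step 2: L[1][1] = √(4) = 2.

L[1][0] = -3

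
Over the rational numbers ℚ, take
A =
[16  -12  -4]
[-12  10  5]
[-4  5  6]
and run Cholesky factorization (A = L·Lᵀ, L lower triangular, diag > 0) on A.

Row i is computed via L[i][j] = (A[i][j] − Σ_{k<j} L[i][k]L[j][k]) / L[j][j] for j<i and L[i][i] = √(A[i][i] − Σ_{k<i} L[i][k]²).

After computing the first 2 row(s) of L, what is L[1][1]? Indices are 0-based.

L[1][1] = 1

Step 1: L[0][0] = √(16) = 4.
  L[1][0] = (-12) / L[0][0] = -3.
Step 2: L[1][1] = √(1) = 1.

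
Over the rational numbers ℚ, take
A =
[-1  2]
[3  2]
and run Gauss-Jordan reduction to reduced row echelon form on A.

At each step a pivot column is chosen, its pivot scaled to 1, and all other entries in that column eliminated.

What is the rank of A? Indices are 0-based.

rank = 2

[1] R0 /= -1  ⇒  (1, -2)
     R1 -= 3·R0  ⇒  (0, 8)
[2] R1 /= 8  ⇒  (0, 1)
     R0 -= -2·R1  ⇒  (1, 0)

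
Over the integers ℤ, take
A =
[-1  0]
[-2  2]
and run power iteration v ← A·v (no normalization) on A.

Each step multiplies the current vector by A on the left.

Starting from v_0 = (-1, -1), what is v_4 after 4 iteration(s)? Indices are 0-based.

v_4 = (-1, -6)

v_0 = (-1, -1).
v_1 = A·v_0 = (1, 0).
v_2 = A·v_1 = (-1, -2).
v_3 = A·v_2 = (1, -2).
v_4 = A·v_3 = (-1, -6).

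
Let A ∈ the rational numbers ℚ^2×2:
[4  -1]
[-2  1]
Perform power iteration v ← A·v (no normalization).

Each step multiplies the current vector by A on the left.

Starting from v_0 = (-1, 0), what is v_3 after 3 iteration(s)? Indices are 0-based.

v_0 = (-1, 0).
v_1 = A·v_0 = (-4, 2).
v_2 = A·v_1 = (-18, 10).
v_3 = A·v_2 = (-82, 46).

v_3 = (-82, 46)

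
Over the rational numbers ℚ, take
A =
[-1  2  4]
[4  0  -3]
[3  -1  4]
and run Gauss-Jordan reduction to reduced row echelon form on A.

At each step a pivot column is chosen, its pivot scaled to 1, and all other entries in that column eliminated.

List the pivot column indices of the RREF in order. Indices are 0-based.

[1] R0 /= -1  ⇒  (1, -2, -4)
     R1 -= 4·R0  ⇒  (0, 8, 13)
     R2 -= 3·R0  ⇒  (0, 5, 16)
[2] R1 /= 8  ⇒  (0, 1, 13/8)
     R0 -= -2·R1  ⇒  (1, 0, -3/4)
     R2 -= 5·R1  ⇒  (0, 0, 63/8)
[3] R2 /= 63/8  ⇒  (0, 0, 1)
     R0 -= -3/4·R2  ⇒  (1, 0, 0)
     R1 -= 13/8·R2  ⇒  (0, 1, 0)

pivot columns: 0, 1, 2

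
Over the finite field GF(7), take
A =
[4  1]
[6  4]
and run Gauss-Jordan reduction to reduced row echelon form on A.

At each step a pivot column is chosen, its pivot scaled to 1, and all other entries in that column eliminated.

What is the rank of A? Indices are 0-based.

step 1: normalize row 0 (÷4) = (1, 2)
  row 1: subtract 6×row0 = (0, 6)
step 2: normalize row 1 (÷6) = (0, 1)
  row 0: subtract 2×row1 = (1, 0)

rank = 2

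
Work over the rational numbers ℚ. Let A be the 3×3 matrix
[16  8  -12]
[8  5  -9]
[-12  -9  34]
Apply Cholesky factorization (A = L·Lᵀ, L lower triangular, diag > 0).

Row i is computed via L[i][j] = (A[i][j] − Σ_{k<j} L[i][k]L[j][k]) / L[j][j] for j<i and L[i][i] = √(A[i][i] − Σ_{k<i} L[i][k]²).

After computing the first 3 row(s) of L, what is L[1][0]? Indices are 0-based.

Step 1: L[0][0] = √(16) = 4.
  L[1][0] = (8) / L[0][0] = 2.
Step 2: L[1][1] = √(1) = 1.
  L[2][0] = (-12) / L[0][0] = -3.
  L[2][1] = (-3) / L[1][1] = -3.
Step 3: L[2][2] = √(16) = 4.

L[1][0] = 2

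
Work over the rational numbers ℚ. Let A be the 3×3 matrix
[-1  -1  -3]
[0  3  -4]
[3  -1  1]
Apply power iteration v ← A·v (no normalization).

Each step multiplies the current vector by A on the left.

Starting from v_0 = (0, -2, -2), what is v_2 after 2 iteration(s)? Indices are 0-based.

v_2 = (-10, 6, 22)

v_0 = (0, -2, -2).
v_1 = A·v_0 = (8, 2, 0).
v_2 = A·v_1 = (-10, 6, 22).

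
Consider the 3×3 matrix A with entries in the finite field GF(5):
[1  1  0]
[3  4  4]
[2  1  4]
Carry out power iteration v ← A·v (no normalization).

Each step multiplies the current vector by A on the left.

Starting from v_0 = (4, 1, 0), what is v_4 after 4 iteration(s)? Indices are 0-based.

v_0 = (4, 1, 0).
v_1 = A·v_0 = (0, 1, 4).
v_2 = A·v_1 = (1, 0, 2).
v_3 = A·v_2 = (1, 1, 0).
v_4 = A·v_3 = (2, 2, 3).

v_4 = (2, 2, 3)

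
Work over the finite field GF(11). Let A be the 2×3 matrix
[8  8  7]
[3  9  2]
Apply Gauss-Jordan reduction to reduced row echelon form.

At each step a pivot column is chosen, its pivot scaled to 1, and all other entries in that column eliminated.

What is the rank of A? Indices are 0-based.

pivot(0,0)=8: scale R0 → (1, 1, 5)
  clear (1,0): R1 −= (3)R0 → (0, 6, 9)
pivot(1,1)=6: scale R1 → (0, 1, 7)
  clear (0,1): R0 −= (1)R1 → (1, 0, 9)

rank = 2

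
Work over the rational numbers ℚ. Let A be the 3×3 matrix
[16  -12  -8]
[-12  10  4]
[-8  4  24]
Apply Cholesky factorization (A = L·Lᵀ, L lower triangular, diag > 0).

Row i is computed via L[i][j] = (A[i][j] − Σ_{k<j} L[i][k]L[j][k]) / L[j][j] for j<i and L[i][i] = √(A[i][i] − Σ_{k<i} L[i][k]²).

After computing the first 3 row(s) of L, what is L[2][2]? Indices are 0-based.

L[2][2] = 4

Step 1: L[0][0] = √(16) = 4.
  L[1][0] = (-12) / L[0][0] = -3.
Step 2: L[1][1] = √(1) = 1.
  L[2][0] = (-8) / L[0][0] = -2.
  L[2][1] = (-2) / L[1][1] = -2.
Step 3: L[2][2] = √(16) = 4.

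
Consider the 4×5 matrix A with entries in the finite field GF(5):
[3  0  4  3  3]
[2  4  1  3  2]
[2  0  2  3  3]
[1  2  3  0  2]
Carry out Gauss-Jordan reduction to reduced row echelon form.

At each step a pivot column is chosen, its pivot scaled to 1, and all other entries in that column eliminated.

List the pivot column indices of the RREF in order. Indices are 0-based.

pivot columns: 0, 1, 2, 3

pivot(0,0)=3: scale R0 → (1, 0, 3, 1, 1)
  clear (1,0): R1 −= (2)R0 → (0, 4, 0, 1, 0)
  clear (2,0): R2 −= (2)R0 → (0, 0, 1, 1, 1)
  clear (3,0): R3 −= (1)R0 → (0, 2, 0, 4, 1)
pivot(1,1)=4: scale R1 → (0, 1, 0, 4, 0)
  clear (3,1): R3 −= (2)R1 → (0, 0, 0, 1, 1)
pivot(2,2)=1: scale R2 → (0, 0, 1, 1, 1)
  clear (0,2): R0 −= (3)R2 → (1, 0, 0, 3, 3)
pivot(3,3)=1: scale R3 → (0, 0, 0, 1, 1)
  clear (0,3): R0 −= (3)R3 → (1, 0, 0, 0, 0)
  clear (1,3): R1 −= (4)R3 → (0, 1, 0, 0, 1)
  clear (2,3): R2 −= (1)R3 → (0, 0, 1, 0, 0)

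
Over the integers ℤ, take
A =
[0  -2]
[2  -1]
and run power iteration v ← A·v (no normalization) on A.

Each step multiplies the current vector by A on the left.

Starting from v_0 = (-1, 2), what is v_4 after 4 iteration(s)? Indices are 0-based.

v_0 = (-1, 2).
v_1 = A·v_0 = (-4, -4).
v_2 = A·v_1 = (8, -4).
v_3 = A·v_2 = (8, 20).
v_4 = A·v_3 = (-40, -4).

v_4 = (-40, -4)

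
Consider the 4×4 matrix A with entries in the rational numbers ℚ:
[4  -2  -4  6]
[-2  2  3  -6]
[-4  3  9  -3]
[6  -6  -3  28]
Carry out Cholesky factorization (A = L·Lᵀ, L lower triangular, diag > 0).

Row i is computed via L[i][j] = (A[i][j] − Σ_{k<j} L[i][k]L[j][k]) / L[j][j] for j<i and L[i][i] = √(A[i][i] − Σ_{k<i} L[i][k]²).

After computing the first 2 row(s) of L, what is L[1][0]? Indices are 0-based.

Step 1: L[0][0] = √(4) = 2.
  L[1][0] = (-2) / L[0][0] = -1.
Step 2: L[1][1] = √(1) = 1.

L[1][0] = -1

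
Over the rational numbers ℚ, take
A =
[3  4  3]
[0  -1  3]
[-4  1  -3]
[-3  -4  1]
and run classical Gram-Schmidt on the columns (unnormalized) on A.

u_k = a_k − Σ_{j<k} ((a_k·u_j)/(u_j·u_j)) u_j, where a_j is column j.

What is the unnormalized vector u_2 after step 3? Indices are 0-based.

Step 1: u_0 = a_0 = (3, 0, -4, -3).
Step 2: u_1 = a_1 − (10/17)·u_0 = (38/17, -1, 57/17, -38/17).
Step 3: u_2 = a_2 − (9/17)·u_0 − (-73/189)·u_1 = (430/189, 494/189, 26/63, 326/189).

u_2 = (430/189, 494/189, 26/63, 326/189)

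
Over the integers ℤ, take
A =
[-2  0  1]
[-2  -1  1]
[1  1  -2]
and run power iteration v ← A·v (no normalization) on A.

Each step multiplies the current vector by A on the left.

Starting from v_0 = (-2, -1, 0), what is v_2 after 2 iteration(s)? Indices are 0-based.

v_2 = (-11, -16, 15)

v_0 = (-2, -1, 0).
v_1 = A·v_0 = (4, 5, -3).
v_2 = A·v_1 = (-11, -16, 15).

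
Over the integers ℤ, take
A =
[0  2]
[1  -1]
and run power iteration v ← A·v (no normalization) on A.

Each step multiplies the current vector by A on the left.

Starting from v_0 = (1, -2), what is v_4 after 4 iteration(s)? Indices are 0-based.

v_0 = (1, -2).
v_1 = A·v_0 = (-4, 3).
v_2 = A·v_1 = (6, -7).
v_3 = A·v_2 = (-14, 13).
v_4 = A·v_3 = (26, -27).

v_4 = (26, -27)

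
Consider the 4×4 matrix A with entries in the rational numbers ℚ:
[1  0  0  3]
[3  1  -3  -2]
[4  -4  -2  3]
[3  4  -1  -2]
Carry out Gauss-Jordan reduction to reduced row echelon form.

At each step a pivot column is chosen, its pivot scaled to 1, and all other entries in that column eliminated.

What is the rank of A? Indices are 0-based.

[1] R0 /= 1  ⇒  (1, 0, 0, 3)
     R1 -= 3·R0  ⇒  (0, 1, -3, -11)
     R2 -= 4·R0  ⇒  (0, -4, -2, -9)
     R3 -= 3·R0  ⇒  (0, 4, -1, -11)
[2] R1 /= 1  ⇒  (0, 1, -3, -11)
     R2 -= -4·R1  ⇒  (0, 0, -14, -53)
     R3 -= 4·R1  ⇒  (0, 0, 11, 33)
[3] R2 /= -14  ⇒  (0, 0, 1, 53/14)
     R1 -= -3·R2  ⇒  (0, 1, 0, 5/14)
     R3 -= 11·R2  ⇒  (0, 0, 0, -121/14)
[4] R3 /= -121/14  ⇒  (0, 0, 0, 1)
     R0 -= 3·R3  ⇒  (1, 0, 0, 0)
     R1 -= 5/14·R3  ⇒  (0, 1, 0, 0)
     R2 -= 53/14·R3  ⇒  (0, 0, 1, 0)

rank = 4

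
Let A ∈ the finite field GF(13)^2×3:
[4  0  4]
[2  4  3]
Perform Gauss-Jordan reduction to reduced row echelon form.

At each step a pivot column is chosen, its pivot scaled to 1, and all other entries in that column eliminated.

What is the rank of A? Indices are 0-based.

rank = 2

pivot(0,0)=4: scale R0 → (1, 0, 1)
  clear (1,0): R1 −= (2)R0 → (0, 4, 1)
pivot(1,1)=4: scale R1 → (0, 1, 10)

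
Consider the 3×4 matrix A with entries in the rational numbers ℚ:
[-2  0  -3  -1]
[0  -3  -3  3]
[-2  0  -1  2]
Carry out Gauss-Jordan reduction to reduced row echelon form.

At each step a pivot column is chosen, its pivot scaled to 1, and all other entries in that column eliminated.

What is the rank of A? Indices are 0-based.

rank = 3

pivot(0,0)=-2: scale R0 → (1, 0, 3/2, 1/2)
  clear (2,0): R2 −= (-2)R0 → (0, 0, 2, 3)
pivot(1,1)=-3: scale R1 → (0, 1, 1, -1)
pivot(2,2)=2: scale R2 → (0, 0, 1, 3/2)
  clear (0,2): R0 −= (3/2)R2 → (1, 0, 0, -7/4)
  clear (1,2): R1 −= (1)R2 → (0, 1, 0, -5/2)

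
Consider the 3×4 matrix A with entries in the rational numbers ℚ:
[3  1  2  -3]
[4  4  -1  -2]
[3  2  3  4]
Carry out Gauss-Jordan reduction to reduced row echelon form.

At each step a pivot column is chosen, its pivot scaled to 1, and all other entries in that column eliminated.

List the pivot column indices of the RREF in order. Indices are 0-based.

pivot columns: 0, 1, 2

pivot(0,0)=3: scale R0 → (1, 1/3, 2/3, -1)
  clear (1,0): R1 −= (4)R0 → (0, 8/3, -11/3, 2)
  clear (2,0): R2 −= (3)R0 → (0, 1, 1, 7)
pivot(1,1)=8/3: scale R1 → (0, 1, -11/8, 3/4)
  clear (0,1): R0 −= (1/3)R1 → (1, 0, 9/8, -5/4)
  clear (2,1): R2 −= (1)R1 → (0, 0, 19/8, 25/4)
pivot(2,2)=19/8: scale R2 → (0, 0, 1, 50/19)
  clear (0,2): R0 −= (9/8)R2 → (1, 0, 0, -80/19)
  clear (1,2): R1 −= (-11/8)R2 → (0, 1, 0, 83/19)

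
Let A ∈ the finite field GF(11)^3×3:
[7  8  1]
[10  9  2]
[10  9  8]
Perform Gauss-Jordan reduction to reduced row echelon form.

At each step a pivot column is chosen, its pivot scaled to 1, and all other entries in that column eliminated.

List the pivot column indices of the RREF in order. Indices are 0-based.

pivot columns: 0, 1, 2

pivot(0,0)=7: scale R0 → (1, 9, 8)
  clear (1,0): R1 −= (10)R0 → (0, 7, 10)
  clear (2,0): R2 −= (10)R0 → (0, 7, 5)
pivot(1,1)=7: scale R1 → (0, 1, 3)
  clear (0,1): R0 −= (9)R1 → (1, 0, 3)
  clear (2,1): R2 −= (7)R1 → (0, 0, 6)
pivot(2,2)=6: scale R2 → (0, 0, 1)
  clear (0,2): R0 −= (3)R2 → (1, 0, 0)
  clear (1,2): R1 −= (3)R2 → (0, 1, 0)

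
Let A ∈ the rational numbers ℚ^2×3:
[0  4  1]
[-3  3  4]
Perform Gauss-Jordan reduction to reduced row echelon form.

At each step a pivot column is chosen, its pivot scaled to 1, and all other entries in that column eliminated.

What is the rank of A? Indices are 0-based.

rank = 2

[1] R0 <-> R1
[1] R0 /= -3  ⇒  (1, -1, -4/3)
[2] R1 /= 4  ⇒  (0, 1, 1/4)
     R0 -= -1·R1  ⇒  (1, 0, -13/12)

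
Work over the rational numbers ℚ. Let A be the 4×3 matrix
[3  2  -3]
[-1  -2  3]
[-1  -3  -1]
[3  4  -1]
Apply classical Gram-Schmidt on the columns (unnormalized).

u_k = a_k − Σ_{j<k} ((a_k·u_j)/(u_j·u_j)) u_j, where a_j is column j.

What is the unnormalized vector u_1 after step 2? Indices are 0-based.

u_1 = (-29/20, -17/20, -37/20, 11/20)

Step 1: u_0 = a_0 = (3, -1, -1, 3).
Step 2: u_1 = a_1 − (23/20)·u_0 = (-29/20, -17/20, -37/20, 11/20).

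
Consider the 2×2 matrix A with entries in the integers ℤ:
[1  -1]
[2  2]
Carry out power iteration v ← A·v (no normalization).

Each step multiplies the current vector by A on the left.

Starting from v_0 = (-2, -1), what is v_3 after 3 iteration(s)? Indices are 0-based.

v_0 = (-2, -1).
v_1 = A·v_0 = (-1, -6).
v_2 = A·v_1 = (5, -14).
v_3 = A·v_2 = (19, -18).

v_3 = (19, -18)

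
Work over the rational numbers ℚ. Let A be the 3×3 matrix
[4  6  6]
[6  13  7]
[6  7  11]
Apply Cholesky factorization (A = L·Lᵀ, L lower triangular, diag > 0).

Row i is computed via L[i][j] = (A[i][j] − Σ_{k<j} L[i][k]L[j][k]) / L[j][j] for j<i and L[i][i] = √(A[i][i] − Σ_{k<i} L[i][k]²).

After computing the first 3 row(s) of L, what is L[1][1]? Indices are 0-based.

L[1][1] = 2

Step 1: L[0][0] = √(4) = 2.
  L[1][0] = (6) / L[0][0] = 3.
Step 2: L[1][1] = √(4) = 2.
  L[2][0] = (6) / L[0][0] = 3.
  L[2][1] = (-2) / L[1][1] = -1.
Step 3: L[2][2] = √(1) = 1.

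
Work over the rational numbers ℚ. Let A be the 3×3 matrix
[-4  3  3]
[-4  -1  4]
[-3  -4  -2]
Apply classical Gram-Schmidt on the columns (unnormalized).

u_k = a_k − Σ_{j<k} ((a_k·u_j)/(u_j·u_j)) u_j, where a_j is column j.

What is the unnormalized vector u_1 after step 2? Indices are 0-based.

Step 1: u_0 = a_0 = (-4, -4, -3).
Step 2: u_1 = a_1 − (4/41)·u_0 = (139/41, -25/41, -152/41).

u_1 = (139/41, -25/41, -152/41)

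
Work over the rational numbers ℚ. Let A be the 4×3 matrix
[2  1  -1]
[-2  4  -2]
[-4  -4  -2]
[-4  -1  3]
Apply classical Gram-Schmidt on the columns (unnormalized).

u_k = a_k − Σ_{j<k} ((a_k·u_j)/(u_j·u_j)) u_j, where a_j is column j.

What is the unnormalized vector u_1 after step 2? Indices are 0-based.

u_1 = (3/10, 47/10, -13/5, 2/5)

Step 1: u_0 = a_0 = (2, -2, -4, -4).
Step 2: u_1 = a_1 − (7/20)·u_0 = (3/10, 47/10, -13/5, 2/5).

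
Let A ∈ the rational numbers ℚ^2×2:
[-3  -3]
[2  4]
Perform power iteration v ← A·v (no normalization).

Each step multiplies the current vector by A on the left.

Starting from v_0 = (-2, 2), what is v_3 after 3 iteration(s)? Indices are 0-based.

v_3 = (-12, 40)

v_0 = (-2, 2).
v_1 = A·v_0 = (0, 4).
v_2 = A·v_1 = (-12, 16).
v_3 = A·v_2 = (-12, 40).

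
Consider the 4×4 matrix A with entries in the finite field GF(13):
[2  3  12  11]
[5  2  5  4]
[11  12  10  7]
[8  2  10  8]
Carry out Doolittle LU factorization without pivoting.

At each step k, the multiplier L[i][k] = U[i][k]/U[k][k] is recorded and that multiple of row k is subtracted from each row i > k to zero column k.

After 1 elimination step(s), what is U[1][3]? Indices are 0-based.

U[1][3] = 9

k=0: U[0][0]=2
  eliminate (1,0): mult=9, new row 1: (0, 1, 1, 9); set L[1][0]=9
  eliminate (2,0): mult=12, new row 2: (0, 2, 9, 5); set L[2][0]=12
  eliminate (3,0): mult=4, new row 3: (0, 3, 1, 3); set L[3][0]=4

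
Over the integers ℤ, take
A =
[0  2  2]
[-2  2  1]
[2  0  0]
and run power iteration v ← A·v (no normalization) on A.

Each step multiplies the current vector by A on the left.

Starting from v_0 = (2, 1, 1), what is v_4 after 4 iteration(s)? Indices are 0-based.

v_4 = (-8, -28, 8)

v_0 = (2, 1, 1).
v_1 = A·v_0 = (4, -1, 4).
v_2 = A·v_1 = (6, -6, 8).
v_3 = A·v_2 = (4, -16, 12).
v_4 = A·v_3 = (-8, -28, 8).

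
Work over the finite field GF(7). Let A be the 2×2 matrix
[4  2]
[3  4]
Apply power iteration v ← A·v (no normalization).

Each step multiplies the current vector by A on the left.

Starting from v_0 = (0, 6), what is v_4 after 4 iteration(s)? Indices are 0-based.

v_4 = (3, 0)

v_0 = (0, 6).
v_1 = A·v_0 = (5, 3).
v_2 = A·v_1 = (5, 6).
v_3 = A·v_2 = (4, 4).
v_4 = A·v_3 = (3, 0).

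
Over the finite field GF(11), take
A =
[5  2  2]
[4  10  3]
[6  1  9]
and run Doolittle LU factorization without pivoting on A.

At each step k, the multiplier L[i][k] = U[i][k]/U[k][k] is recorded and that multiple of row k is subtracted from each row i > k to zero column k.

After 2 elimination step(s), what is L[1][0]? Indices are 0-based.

Step 1: pivot at (0,0) is 5.
  row1 ← row1 − (3)·row0  ⇒  L[1][0]=3, U row1=(0, 4, 8)
  row2 ← row2 − (10)·row0  ⇒  L[2][0]=10, U row2=(0, 3, 0)
Step 2: pivot at (1,1) is 4.
  row2 ← row2 − (9)·row1  ⇒  L[2][1]=9, U row2=(0, 0, 5)

L[1][0] = 3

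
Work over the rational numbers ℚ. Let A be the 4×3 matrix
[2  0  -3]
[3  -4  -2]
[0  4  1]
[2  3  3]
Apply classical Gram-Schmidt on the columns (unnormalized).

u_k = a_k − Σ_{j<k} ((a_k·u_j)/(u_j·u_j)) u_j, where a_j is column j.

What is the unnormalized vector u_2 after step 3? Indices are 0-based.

Step 1: u_0 = a_0 = (2, 3, 0, 2).
Step 2: u_1 = a_1 − (-6/17)·u_0 = (12/17, -50/17, 4, 63/17).
Step 3: u_2 = a_2 − (-6/17)·u_0 − (321/661)·u_1 = (-1743/661, 322/661, -623/661, 1260/661).

u_2 = (-1743/661, 322/661, -623/661, 1260/661)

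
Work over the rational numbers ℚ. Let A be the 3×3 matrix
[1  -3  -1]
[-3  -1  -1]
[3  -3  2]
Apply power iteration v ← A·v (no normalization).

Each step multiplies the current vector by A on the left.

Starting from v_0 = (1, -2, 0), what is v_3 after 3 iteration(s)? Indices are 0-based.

v_3 = (46, -16, 174)

v_0 = (1, -2, 0).
v_1 = A·v_0 = (7, -1, 9).
v_2 = A·v_1 = (1, -29, 42).
v_3 = A·v_2 = (46, -16, 174).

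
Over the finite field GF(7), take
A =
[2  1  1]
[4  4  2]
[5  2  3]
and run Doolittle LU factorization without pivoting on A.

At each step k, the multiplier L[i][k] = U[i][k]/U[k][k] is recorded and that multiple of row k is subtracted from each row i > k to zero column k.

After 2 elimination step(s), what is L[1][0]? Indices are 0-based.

k=0: U[0][0]=2
  eliminate (1,0): mult=2, new row 1: (0, 2, 0); set L[1][0]=2
  eliminate (2,0): mult=6, new row 2: (0, 3, 4); set L[2][0]=6
k=1: U[1][1]=2
  eliminate (2,1): mult=5, new row 2: (0, 0, 4); set L[2][1]=5

L[1][0] = 2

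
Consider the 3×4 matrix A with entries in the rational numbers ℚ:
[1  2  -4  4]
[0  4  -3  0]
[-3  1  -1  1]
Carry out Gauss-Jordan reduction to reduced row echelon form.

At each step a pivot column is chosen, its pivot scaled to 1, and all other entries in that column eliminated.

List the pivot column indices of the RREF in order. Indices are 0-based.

pivot columns: 0, 1, 2

[1] R0 /= 1  ⇒  (1, 2, -4, 4)
     R2 -= -3·R0  ⇒  (0, 7, -13, 13)
[2] R1 /= 4  ⇒  (0, 1, -3/4, 0)
     R0 -= 2·R1  ⇒  (1, 0, -5/2, 4)
     R2 -= 7·R1  ⇒  (0, 0, -31/4, 13)
[3] R2 /= -31/4  ⇒  (0, 0, 1, -52/31)
     R0 -= -5/2·R2  ⇒  (1, 0, 0, -6/31)
     R1 -= -3/4·R2  ⇒  (0, 1, 0, -39/31)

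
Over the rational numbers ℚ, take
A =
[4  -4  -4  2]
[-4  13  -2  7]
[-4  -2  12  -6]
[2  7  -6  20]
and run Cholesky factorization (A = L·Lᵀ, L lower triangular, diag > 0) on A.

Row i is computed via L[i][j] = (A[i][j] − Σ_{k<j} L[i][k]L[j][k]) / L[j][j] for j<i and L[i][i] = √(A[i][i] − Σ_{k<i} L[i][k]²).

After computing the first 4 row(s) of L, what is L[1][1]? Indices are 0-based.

Step 1: L[0][0] = √(4) = 2.
  L[1][0] = (-4) / L[0][0] = -2.
Step 2: L[1][1] = √(9) = 3.
  L[2][0] = (-4) / L[0][0] = -2.
  L[2][1] = (-6) / L[1][1] = -2.
Step 3: L[2][2] = √(4) = 2.
  L[3][0] = (2) / L[0][0] = 1.
  L[3][1] = (9) / L[1][1] = 3.
  L[3][2] = (2) / L[2][2] = 1.
Step 4: L[3][3] = √(9) = 3.

L[1][1] = 3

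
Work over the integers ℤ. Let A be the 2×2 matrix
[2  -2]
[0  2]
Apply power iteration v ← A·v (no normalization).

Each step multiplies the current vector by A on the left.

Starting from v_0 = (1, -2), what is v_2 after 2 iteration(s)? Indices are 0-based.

v_2 = (20, -8)

v_0 = (1, -2).
v_1 = A·v_0 = (6, -4).
v_2 = A·v_1 = (20, -8).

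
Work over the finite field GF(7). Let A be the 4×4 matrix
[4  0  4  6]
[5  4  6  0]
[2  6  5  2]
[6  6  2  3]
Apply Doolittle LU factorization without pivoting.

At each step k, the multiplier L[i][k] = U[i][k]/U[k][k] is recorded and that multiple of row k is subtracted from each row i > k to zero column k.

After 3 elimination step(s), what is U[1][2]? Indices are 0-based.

U[1][2] = 1

k=0: U[0][0]=4
  eliminate (1,0): mult=3, new row 1: (0, 4, 1, 3); set L[1][0]=3
  eliminate (2,0): mult=4, new row 2: (0, 6, 3, 6); set L[2][0]=4
  eliminate (3,0): mult=5, new row 3: (0, 6, 3, 1); set L[3][0]=5
k=1: U[1][1]=4
  eliminate (2,1): mult=5, new row 2: (0, 0, 5, 5); set L[2][1]=5
  eliminate (3,1): mult=5, new row 3: (0, 0, 5, 0); set L[3][1]=5
k=2: U[2][2]=5
  eliminate (3,2): mult=1, new row 3: (0, 0, 0, 2); set L[3][2]=1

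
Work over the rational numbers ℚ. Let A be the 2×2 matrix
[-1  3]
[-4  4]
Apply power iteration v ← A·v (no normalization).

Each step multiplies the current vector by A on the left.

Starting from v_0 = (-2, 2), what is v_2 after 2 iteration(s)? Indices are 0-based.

v_2 = (40, 32)

v_0 = (-2, 2).
v_1 = A·v_0 = (8, 16).
v_2 = A·v_1 = (40, 32).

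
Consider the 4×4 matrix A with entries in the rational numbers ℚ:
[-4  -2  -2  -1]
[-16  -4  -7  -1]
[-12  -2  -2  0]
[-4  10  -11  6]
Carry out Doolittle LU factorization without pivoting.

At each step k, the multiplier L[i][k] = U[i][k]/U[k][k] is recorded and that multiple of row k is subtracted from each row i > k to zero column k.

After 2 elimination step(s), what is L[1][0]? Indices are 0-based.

Step 1: pivot at (0,0) is -4.
  row1 ← row1 − (4)·row0  ⇒  L[1][0]=4, U row1=(0, 4, 1, 3)
  row2 ← row2 − (3)·row0  ⇒  L[2][0]=3, U row2=(0, 4, 4, 3)
  row3 ← row3 − (1)·row0  ⇒  L[3][0]=1, U row3=(0, 12, -9, 7)
Step 2: pivot at (1,1) is 4.
  row2 ← row2 − (1)·row1  ⇒  L[2][1]=1, U row2=(0, 0, 3, 0)
  row3 ← row3 − (3)·row1  ⇒  L[3][1]=3, U row3=(0, 0, -12, -2)

L[1][0] = 4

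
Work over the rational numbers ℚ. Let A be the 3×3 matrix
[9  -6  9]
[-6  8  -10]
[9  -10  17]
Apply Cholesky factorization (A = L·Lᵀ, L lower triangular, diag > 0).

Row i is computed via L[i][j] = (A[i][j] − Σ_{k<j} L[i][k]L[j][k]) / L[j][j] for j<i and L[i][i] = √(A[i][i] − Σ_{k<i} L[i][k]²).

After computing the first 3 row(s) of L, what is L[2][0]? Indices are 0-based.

L[2][0] = 3

Step 1: L[0][0] = √(9) = 3.
  L[1][0] = (-6) / L[0][0] = -2.
Step 2: L[1][1] = √(4) = 2.
  L[2][0] = (9) / L[0][0] = 3.
  L[2][1] = (-4) / L[1][1] = -2.
Step 3: L[2][2] = √(4) = 2.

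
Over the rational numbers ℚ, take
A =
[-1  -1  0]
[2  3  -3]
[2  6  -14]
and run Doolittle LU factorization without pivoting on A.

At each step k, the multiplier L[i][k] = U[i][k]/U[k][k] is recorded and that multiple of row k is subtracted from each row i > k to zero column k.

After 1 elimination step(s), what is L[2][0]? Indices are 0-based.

L[2][0] = -2

[col 0] pivot -1
  R1 -= -2*R0 → (0, 1, -3)  (L[1][0] := -2)
  R2 -= -2*R0 → (0, 4, -14)  (L[2][0] := -2)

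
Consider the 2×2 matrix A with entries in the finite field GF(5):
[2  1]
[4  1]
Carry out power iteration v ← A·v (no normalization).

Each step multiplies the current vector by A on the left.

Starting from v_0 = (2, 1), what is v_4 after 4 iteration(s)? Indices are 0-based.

v_0 = (2, 1).
v_1 = A·v_0 = (0, 4).
v_2 = A·v_1 = (4, 4).
v_3 = A·v_2 = (2, 0).
v_4 = A·v_3 = (4, 3).

v_4 = (4, 3)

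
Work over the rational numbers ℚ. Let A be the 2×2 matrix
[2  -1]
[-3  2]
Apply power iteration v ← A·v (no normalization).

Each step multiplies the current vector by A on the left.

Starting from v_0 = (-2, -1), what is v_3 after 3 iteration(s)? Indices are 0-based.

v_3 = (-37, 64)

v_0 = (-2, -1).
v_1 = A·v_0 = (-3, 4).
v_2 = A·v_1 = (-10, 17).
v_3 = A·v_2 = (-37, 64).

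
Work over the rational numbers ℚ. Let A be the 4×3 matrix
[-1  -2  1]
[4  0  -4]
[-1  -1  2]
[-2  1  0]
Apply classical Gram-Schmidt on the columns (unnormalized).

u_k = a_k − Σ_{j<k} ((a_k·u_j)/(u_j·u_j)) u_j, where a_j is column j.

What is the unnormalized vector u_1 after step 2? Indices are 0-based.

u_1 = (-43/22, -2/11, -21/22, 12/11)

Step 1: u_0 = a_0 = (-1, 4, -1, -2).
Step 2: u_1 = a_1 − (1/22)·u_0 = (-43/22, -2/11, -21/22, 12/11).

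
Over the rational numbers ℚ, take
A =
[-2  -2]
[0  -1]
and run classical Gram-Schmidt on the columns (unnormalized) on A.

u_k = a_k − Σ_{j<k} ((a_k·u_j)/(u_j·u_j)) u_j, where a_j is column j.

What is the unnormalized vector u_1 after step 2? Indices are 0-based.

Step 1: u_0 = a_0 = (-2, 0).
Step 2: u_1 = a_1 − (1)·u_0 = (0, -1).

u_1 = (0, -1)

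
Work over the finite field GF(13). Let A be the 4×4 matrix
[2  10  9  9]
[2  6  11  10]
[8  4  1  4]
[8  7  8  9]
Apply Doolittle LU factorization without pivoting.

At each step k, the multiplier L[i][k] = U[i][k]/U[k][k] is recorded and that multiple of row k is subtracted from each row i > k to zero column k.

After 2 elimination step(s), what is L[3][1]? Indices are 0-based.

k=0: U[0][0]=2
  eliminate (1,0): mult=1, new row 1: (0, 9, 2, 1); set L[1][0]=1
  eliminate (2,0): mult=4, new row 2: (0, 3, 4, 7); set L[2][0]=4
  eliminate (3,0): mult=4, new row 3: (0, 6, 11, 12); set L[3][0]=4
k=1: U[1][1]=9
  eliminate (2,1): mult=9, new row 2: (0, 0, 12, 11); set L[2][1]=9
  eliminate (3,1): mult=5, new row 3: (0, 0, 1, 7); set L[3][1]=5

L[3][1] = 5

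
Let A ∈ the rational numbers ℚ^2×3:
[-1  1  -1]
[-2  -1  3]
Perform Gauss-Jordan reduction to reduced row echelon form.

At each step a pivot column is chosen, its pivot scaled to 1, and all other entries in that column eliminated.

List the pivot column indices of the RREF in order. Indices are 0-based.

[1] R0 /= -1  ⇒  (1, -1, 1)
     R1 -= -2·R0  ⇒  (0, -3, 5)
[2] R1 /= -3  ⇒  (0, 1, -5/3)
     R0 -= -1·R1  ⇒  (1, 0, -2/3)

pivot columns: 0, 1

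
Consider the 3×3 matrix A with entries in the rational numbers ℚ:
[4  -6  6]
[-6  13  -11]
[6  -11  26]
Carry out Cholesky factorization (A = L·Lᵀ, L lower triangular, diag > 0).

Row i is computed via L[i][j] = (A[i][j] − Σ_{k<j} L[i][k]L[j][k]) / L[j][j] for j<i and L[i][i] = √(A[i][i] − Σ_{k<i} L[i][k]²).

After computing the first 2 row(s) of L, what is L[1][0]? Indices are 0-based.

L[1][0] = -3

Step 1: L[0][0] = √(4) = 2.
  L[1][0] = (-6) / L[0][0] = -3.
Step 2: L[1][1] = √(4) = 2.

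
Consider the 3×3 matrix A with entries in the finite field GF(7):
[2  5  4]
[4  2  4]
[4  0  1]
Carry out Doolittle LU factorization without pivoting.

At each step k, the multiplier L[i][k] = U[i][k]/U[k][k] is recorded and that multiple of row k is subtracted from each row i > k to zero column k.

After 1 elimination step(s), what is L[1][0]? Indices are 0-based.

L[1][0] = 2

[col 0] pivot 2
  R1 -= 2*R0 → (0, 6, 3)  (L[1][0] := 2)
  R2 -= 2*R0 → (0, 4, 0)  (L[2][0] := 2)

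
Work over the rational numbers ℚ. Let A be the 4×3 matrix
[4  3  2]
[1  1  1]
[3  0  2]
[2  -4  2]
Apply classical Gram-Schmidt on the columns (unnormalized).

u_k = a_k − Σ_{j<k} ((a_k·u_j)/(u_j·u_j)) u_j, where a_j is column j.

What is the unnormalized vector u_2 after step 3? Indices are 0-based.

u_2 = (-111/755, 381/755, 13/755, 12/755)

Step 1: u_0 = a_0 = (4, 1, 3, 2).
Step 2: u_1 = a_1 − (1/6)·u_0 = (7/3, 5/6, -1/2, -13/3).
Step 3: u_2 = a_2 − (19/30)·u_0 − (-25/151)·u_1 = (-111/755, 381/755, 13/755, 12/755).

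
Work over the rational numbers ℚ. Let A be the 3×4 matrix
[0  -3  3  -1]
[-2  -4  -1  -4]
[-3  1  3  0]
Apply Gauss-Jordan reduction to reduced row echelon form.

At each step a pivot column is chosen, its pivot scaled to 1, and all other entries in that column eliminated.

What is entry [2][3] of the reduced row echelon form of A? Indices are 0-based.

[1] R0 <-> R1
[1] R0 /= -2  ⇒  (1, 2, 1/2, 2)
     R2 -= -3·R0  ⇒  (0, 7, 9/2, 6)
[2] R1 /= -3  ⇒  (0, 1, -1, 1/3)
     R0 -= 2·R1  ⇒  (1, 0, 5/2, 4/3)
     R2 -= 7·R1  ⇒  (0, 0, 23/2, 11/3)
[3] R2 /= 23/2  ⇒  (0, 0, 1, 22/69)
     R0 -= 5/2·R2  ⇒  (1, 0, 0, 37/69)
     R1 -= -1·R2  ⇒  (0, 1, 0, 15/23)

M[2][3] = 22/69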